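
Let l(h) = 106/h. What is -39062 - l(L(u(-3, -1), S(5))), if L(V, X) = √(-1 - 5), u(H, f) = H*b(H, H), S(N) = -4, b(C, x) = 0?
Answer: -39062 + 53*I*√6/3 ≈ -39062.0 + 43.274*I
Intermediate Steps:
u(H, f) = 0 (u(H, f) = H*0 = 0)
L(V, X) = I*√6 (L(V, X) = √(-6) = I*√6)
-39062 - l(L(u(-3, -1), S(5))) = -39062 - 106/(I*√6) = -39062 - 106*(-I*√6/6) = -39062 - (-53)*I*√6/3 = -39062 + 53*I*√6/3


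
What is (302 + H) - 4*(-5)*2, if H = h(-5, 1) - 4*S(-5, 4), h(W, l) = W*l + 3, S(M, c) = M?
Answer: 360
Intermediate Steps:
h(W, l) = 3 + W*l
H = 18 (H = (3 - 5*1) - 4*(-5) = (3 - 5) + 20 = -2 + 20 = 18)
(302 + H) - 4*(-5)*2 = (302 + 18) - 4*(-5)*2 = 320 + 20*2 = 320 + 40 = 360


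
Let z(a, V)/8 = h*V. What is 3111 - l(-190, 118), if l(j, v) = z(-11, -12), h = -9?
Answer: 2247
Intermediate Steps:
z(a, V) = -72*V (z(a, V) = 8*(-9*V) = -72*V)
l(j, v) = 864 (l(j, v) = -72*(-12) = 864)
3111 - l(-190, 118) = 3111 - 1*864 = 3111 - 864 = 2247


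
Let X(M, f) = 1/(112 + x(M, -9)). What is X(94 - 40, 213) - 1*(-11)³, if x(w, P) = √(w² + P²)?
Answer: 12707169/9547 - 9*√37/9547 ≈ 1331.0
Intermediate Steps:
x(w, P) = √(P² + w²)
X(M, f) = 1/(112 + √(81 + M²)) (X(M, f) = 1/(112 + √((-9)² + M²)) = 1/(112 + √(81 + M²)))
X(94 - 40, 213) - 1*(-11)³ = 1/(112 + √(81 + (94 - 40)²)) - 1*(-11)³ = 1/(112 + √(81 + 54²)) - 1*(-1331) = 1/(112 + √(81 + 2916)) + 1331 = 1/(112 + √2997) + 1331 = 1/(112 + 9*√37) + 1331 = 1331 + 1/(112 + 9*√37)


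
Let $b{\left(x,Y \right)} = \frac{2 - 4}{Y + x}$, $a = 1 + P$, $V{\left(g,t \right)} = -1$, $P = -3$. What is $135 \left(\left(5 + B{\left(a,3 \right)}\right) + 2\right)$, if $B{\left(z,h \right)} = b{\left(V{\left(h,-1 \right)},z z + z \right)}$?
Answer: $675$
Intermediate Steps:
$a = -2$ ($a = 1 - 3 = -2$)
$b{\left(x,Y \right)} = - \frac{2}{Y + x}$
$B{\left(z,h \right)} = - \frac{2}{-1 + z + z^{2}}$ ($B{\left(z,h \right)} = - \frac{2}{\left(z z + z\right) - 1} = - \frac{2}{\left(z^{2} + z\right) - 1} = - \frac{2}{\left(z + z^{2}\right) - 1} = - \frac{2}{-1 + z + z^{2}}$)
$135 \left(\left(5 + B{\left(a,3 \right)}\right) + 2\right) = 135 \left(\left(5 - \frac{2}{-1 - 2 \left(1 - 2\right)}\right) + 2\right) = 135 \left(\left(5 - \frac{2}{-1 - -2}\right) + 2\right) = 135 \left(\left(5 - \frac{2}{-1 + 2}\right) + 2\right) = 135 \left(\left(5 - \frac{2}{1}\right) + 2\right) = 135 \left(\left(5 - 2\right) + 2\right) = 135 \left(3 + 2\right) = 135 \cdot 5 = 675$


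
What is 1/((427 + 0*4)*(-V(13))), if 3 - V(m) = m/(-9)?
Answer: -9/17080 ≈ -0.00052693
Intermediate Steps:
V(m) = 3 + m/9 (V(m) = 3 - m/(-9) = 3 - m*(-1)/9 = 3 - (-1)*m/9 = 3 + m/9)
1/((427 + 0*4)*(-V(13))) = 1/((427 + 0*4)*(-(3 + (1/9)*13))) = 1/((427 + 0)*(-(3 + 13/9))) = 1/(427*(-1*40/9)) = 1/(427*(-40/9)) = 1/(-17080/9) = -9/17080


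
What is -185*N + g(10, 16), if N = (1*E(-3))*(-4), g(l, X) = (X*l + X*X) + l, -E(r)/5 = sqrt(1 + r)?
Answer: 426 - 3700*I*sqrt(2) ≈ 426.0 - 5232.6*I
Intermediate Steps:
E(r) = -5*sqrt(1 + r)
g(l, X) = l + X**2 + X*l (g(l, X) = (X*l + X**2) + l = (X**2 + X*l) + l = l + X**2 + X*l)
N = 20*I*sqrt(2) (N = (1*(-5*sqrt(1 - 3)))*(-4) = (1*(-5*I*sqrt(2)))*(-4) = -5*I*sqrt(2)*(-4) = 20*I*sqrt(2) ≈ 28.284*I)
-185*N + g(10, 16) = -3700*I*sqrt(2) + (10 + 16**2 + 16*10) = -3700*I*sqrt(2) + (10 + 256 + 160) = -3700*I*sqrt(2) + 426 = 426 - 3700*I*sqrt(2)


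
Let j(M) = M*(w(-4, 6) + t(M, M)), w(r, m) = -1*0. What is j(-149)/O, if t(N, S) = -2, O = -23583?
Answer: -298/23583 ≈ -0.012636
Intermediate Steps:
w(r, m) = 0
j(M) = -2*M (j(M) = M*(0 - 2) = M*(-2) = -2*M)
j(-149)/O = -2*(-149)/(-23583) = 298*(-1/23583) = -298/23583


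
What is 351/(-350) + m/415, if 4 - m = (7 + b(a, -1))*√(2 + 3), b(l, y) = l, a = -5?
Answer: -28853/29050 - 2*√5/415 ≈ -1.0040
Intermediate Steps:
m = 4 - 2*√5 (m = 4 - (7 - 5)*√(2 + 3) = 4 - 2*√5 ≈ -0.47214)
351/(-350) + m/415 = 351/(-350) + (4 - 2*√5)/415 = 351*(-1/350) + (4 - 2*√5)*(1/415) = -351/350 + (4/415 - 2*√5/415) = -28853/29050 - 2*√5/415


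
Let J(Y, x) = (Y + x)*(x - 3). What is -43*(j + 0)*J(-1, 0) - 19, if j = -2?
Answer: 239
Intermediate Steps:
J(Y, x) = (-3 + x)*(Y + x) (J(Y, x) = (Y + x)*(-3 + x) = (-3 + x)*(Y + x))
-43*(j + 0)*J(-1, 0) - 19 = -43*(-2 + 0)*(0² - 3*(-1) - 3*0 - 1*0) - 19 = -(-86)*(0 + 3 + 0 + 0) - 19 = -(-86)*3 - 19 = -43*(-6) - 19 = 258 - 19 = 239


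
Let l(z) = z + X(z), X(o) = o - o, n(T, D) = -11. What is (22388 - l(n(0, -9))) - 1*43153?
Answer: -20754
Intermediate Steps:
X(o) = 0
l(z) = z (l(z) = z + 0 = z)
(22388 - l(n(0, -9))) - 1*43153 = (22388 - 1*(-11)) - 1*43153 = (22388 + 11) - 43153 = 22399 - 43153 = -20754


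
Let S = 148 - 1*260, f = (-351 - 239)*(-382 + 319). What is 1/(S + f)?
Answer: 1/37058 ≈ 2.6985e-5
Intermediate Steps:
f = 37170 (f = -590*(-63) = 37170)
S = -112 (S = 148 - 260 = -112)
1/(S + f) = 1/(-112 + 37170) = 1/37058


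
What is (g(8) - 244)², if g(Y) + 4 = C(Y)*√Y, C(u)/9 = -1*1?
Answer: 62152 + 8928*√2 ≈ 74778.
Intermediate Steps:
C(u) = -9 (C(u) = 9*(-1*1) = 9*(-1) = -9)
g(Y) = -4 - 9*√Y
(g(8) - 244)² = ((-4 - 18*√2) - 244)² = (-248 - 18*√2)²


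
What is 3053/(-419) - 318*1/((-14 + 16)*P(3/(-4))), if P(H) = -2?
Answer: 60515/838 ≈ 72.214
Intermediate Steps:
3053/(-419) - 318*1/((-14 + 16)*P(3/(-4))) = 3053/(-419) - 318*(-1/(2*(-14 + 16))) = 3053*(-1/419) - 318/((-2*2)) = -3053/419 - 318/(-4) = -3053/419 - 318*(-¼) = -3053/419 + 159/2 = 60515/838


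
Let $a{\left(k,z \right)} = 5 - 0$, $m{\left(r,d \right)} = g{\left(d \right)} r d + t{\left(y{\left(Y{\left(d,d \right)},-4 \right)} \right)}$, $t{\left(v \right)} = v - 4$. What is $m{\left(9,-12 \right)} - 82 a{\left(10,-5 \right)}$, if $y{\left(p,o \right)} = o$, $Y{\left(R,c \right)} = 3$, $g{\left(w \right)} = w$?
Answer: $878$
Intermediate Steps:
$t{\left(v \right)} = -4 + v$
$m{\left(r,d \right)} = -8 + r d^{2}$ ($m{\left(r,d \right)} = d r d - 8 = r d^{2} - 8 = -8 + r d^{2}$)
$a{\left(k,z \right)} = 5$ ($a{\left(k,z \right)} = 5 + 0 = 5$)
$m{\left(9,-12 \right)} - 82 a{\left(10,-5 \right)} = \left(-8 + 9 \left(-12\right)^{2}\right) - 410 = \left(-8 + 9 \cdot 144\right) - 410 = \left(-8 + 1296\right) - 410 = 1288 - 410 = 878$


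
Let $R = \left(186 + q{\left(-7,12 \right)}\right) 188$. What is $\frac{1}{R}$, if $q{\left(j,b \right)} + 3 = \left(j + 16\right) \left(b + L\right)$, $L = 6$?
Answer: $\frac{1}{64860} \approx 1.5418 \cdot 10^{-5}$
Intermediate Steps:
$q{\left(j,b \right)} = -3 + \left(6 + b\right) \left(16 + j\right)$ ($q{\left(j,b \right)} = -3 + \left(j + 16\right) \left(b + 6\right) = -3 + \left(16 + j\right) \left(6 + b\right) = -3 + \left(6 + b\right) \left(16 + j\right)$)
$R = 64860$ ($R = \left(186 + \left(93 + 6 \left(-7\right) + 16 \cdot 12 + 12 \left(-7\right)\right)\right) 188 = \left(186 + \left(93 - 42 + 192 - 84\right)\right) 188 = \left(186 + 159\right) 188 = 345 \cdot 188 = 64860$)
$\frac{1}{R} = \frac{1}{64860}$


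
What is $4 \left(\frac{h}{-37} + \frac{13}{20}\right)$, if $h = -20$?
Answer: $\frac{881}{185} \approx 4.7622$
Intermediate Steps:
$4 \left(\frac{h}{-37} + \frac{13}{20}\right) = 4 \left(- \frac{20}{-37} + \frac{13}{20}\right) = 4 \left(\left(-20\right) \left(- \frac{1}{37}\right) + 13 \cdot \frac{1}{20}\right) = 4 \left(\frac{20}{37} + \frac{13}{20}\right) = 4 \cdot \frac{881}{740} = \frac{881}{185}$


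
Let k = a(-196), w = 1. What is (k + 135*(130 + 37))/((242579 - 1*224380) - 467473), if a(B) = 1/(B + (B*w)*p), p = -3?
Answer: -465139/9269232 ≈ -0.050181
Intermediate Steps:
a(B) = -1/(2*B) (a(B) = 1/(B + (B*1)*(-3)) = 1/(B + B*(-3)) = 1/(B - 3*B) = 1/(-2*B) = -1/(2*B))
k = 1/392 (k = -½/(-196) = -½*(-1/196) = 1/392 ≈ 0.0025510)
(k + 135*(130 + 37))/((242579 - 1*224380) - 467473) = (1/392 + 135*(130 + 37))/((242579 - 1*224380) - 467473) = (1/392 + 135*167)/((242579 - 224380) - 467473) = (1/392 + 22545)/(18199 - 467473) = (8837641/392)/(-449274) = (8837641/392)*(-1/449274) = -465139/9269232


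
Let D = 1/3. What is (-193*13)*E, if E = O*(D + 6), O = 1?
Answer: -47671/3 ≈ -15890.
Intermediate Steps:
D = ⅓ ≈ 0.33333
E = 19/3 (E = 1*(⅓ + 6) = 1*(19/3) = 19/3 ≈ 6.3333)
(-193*13)*E = -193*13*(19/3) = -2509*19/3 = -47671/3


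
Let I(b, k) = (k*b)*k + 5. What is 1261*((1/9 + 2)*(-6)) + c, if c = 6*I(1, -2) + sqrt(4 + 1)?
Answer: -47756/3 + sqrt(5) ≈ -15916.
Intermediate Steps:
I(b, k) = 5 + b*k**2 (I(b, k) = (b*k)*k + 5 = b*k**2 + 5 = 5 + b*k**2)
c = 54 + sqrt(5) (c = 6*(5 + 1*(-2)**2) + sqrt(4 + 1) = 6*(5 + 1*4) + sqrt(5) = 6*(5 + 4) + sqrt(5) = 6*9 + sqrt(5) = 54 + sqrt(5) ≈ 56.236)
1261*((1/9 + 2)*(-6)) + c = 1261*((1/9 + 2)*(-6)) + (54 + sqrt(5)) = 1261*((19/9)*(-6)) + (54 + sqrt(5)) = 1261*(-38/3) + (54 + sqrt(5)) = -47918/3 + (54 + sqrt(5)) = -47756/3 + sqrt(5)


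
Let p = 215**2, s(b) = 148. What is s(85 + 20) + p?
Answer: 46373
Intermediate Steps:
p = 46225
s(85 + 20) + p = 148 + 46225 = 46373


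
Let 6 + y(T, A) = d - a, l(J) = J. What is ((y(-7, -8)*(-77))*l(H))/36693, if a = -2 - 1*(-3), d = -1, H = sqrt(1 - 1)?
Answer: 0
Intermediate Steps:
H = 0 (H = sqrt(0) = 0)
a = 1 (a = -2 + 3 = 1)
y(T, A) = -8 (y(T, A) = -6 + (-1 - 1*1) = -6 + (-1 - 1) = -6 - 2 = -8)
((y(-7, -8)*(-77))*l(H))/36693 = (-8*(-77)*0)/36693 = (616*0)*(1/36693) = 0*(1/36693) = 0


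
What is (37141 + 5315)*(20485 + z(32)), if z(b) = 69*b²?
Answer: 3869482296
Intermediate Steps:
(37141 + 5315)*(20485 + z(32)) = (37141 + 5315)*(20485 + 69*32²) = 42456*(20485 + 69*1024) = 42456*(20485 + 70656) = 42456*91141 = 3869482296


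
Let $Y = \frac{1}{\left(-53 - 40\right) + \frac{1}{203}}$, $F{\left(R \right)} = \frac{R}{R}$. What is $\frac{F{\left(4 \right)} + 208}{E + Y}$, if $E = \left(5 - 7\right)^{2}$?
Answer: $\frac{3945502}{75309} \approx 52.391$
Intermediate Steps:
$F{\left(R \right)} = 1$
$E = 4$ ($E = \left(-2\right)^{2} = 4$)
$Y = - \frac{203}{18878}$ ($Y = \frac{1}{\left(-53 - 40\right) + \frac{1}{203}} = \frac{1}{-93 + \frac{1}{203}} = \frac{1}{- \frac{18878}{203}} = - \frac{203}{18878} \approx -0.010753$)
$\frac{F{\left(4 \right)} + 208}{E + Y} = \frac{1 + 208}{4 - \frac{203}{18878}} = \frac{209}{\frac{75309}{18878}} = 209 \cdot \frac{18878}{75309} = \frac{3945502}{75309}$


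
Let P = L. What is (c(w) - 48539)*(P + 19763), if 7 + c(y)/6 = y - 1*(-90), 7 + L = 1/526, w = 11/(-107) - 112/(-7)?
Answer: -53311081299917/56282 ≈ -9.4721e+8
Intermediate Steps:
w = 1701/107 (w = 11*(-1/107) - 112*(-⅐) = -11/107 + 16 = 1701/107 ≈ 15.897)
L = -3681/526 (L = -7 + 1/526 = -3681/526 ≈ -6.9981)
c(y) = 498 + 6*y (c(y) = -42 + 6*(y - 1*(-90)) = -42 + 6*(y + 90) = -42 + 6*(90 + y) = -42 + (540 + 6*y) = 498 + 6*y)
P = -3681/526 ≈ -6.9981
(c(w) - 48539)*(P + 19763) = ((498 + 6*(1701/107)) - 48539)*(-3681/526 + 19763) = ((498 + 10206/107) - 48539)*(10391657/526) = (63492/107 - 48539)*(10391657/526) = -5130181/107*10391657/526 = -53311081299917/56282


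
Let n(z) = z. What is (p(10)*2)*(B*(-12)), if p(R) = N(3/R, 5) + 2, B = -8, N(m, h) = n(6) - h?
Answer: 576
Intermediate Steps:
N(m, h) = 6 - h
p(R) = 3 (p(R) = (6 - 1*5) + 2 = (6 - 5) + 2 = 1 + 2 = 3)
(p(10)*2)*(B*(-12)) = (3*2)*(-8*(-12)) = 6*96 = 576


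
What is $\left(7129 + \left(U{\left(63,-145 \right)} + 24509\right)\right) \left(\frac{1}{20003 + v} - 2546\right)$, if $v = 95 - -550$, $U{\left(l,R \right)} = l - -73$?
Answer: $- \frac{835176523809}{10324} \approx -8.0897 \cdot 10^{7}$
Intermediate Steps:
$U{\left(l,R \right)} = 73 + l$ ($U{\left(l,R \right)} = l + 73 = 73 + l$)
$v = 645$ ($v = 95 + 550 = 645$)
$\left(7129 + \left(U{\left(63,-145 \right)} + 24509\right)\right) \left(\frac{1}{20003 + v} - 2546\right) = \left(7129 + \left(\left(73 + 63\right) + 24509\right)\right) \left(\frac{1}{20003 + 645} - 2546\right) = \left(7129 + \left(136 + 24509\right)\right) \left(\frac{1}{20648} - 2546\right) = \left(7129 + 24645\right) \left(\frac{1}{20648} - 2546\right) = 31774 \left(- \frac{52569807}{20648}\right) = - \frac{835176523809}{10324}$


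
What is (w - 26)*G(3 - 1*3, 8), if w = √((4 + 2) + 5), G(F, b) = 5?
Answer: -130 + 5*√11 ≈ -113.42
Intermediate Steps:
w = √11 (w = √(6 + 5) = √11 ≈ 3.3166)
(w - 26)*G(3 - 1*3, 8) = (√11 - 26)*5 = (-26 + √11)*5 = -130 + 5*√11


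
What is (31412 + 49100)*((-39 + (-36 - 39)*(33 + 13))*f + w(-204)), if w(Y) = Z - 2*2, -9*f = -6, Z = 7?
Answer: -187029376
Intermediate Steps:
f = ⅔ (f = -⅑*(-6) = ⅔ ≈ 0.66667)
w(Y) = 3 (w(Y) = 7 - 2*2 = 7 - 4 = 3)
(31412 + 49100)*((-39 + (-36 - 39)*(33 + 13))*f + w(-204)) = (31412 + 49100)*((-39 + (-36 - 39)*(33 + 13))*(⅔) + 3) = 80512*((-39 - 75*46)*(⅔) + 3) = 80512*((-39 - 3450)*(⅔) + 3) = 80512*(-3489*⅔ + 3) = 80512*(-2326 + 3) = 80512*(-2323) = -187029376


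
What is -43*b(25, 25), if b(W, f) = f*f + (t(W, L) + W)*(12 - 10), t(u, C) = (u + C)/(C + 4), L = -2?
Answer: -30014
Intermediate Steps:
t(u, C) = (C + u)/(4 + C)
b(W, f) = -2 + f**2 + 3*W (b(W, f) = f*f + ((-2 + W)/(4 - 2) + W)*(12 - 10) = f**2 + ((-2 + W)/2 + W)*2 = f**2 + ((-1 + W/2) + W)*2 = f**2 + (-1 + 3*W/2)*2 = f**2 + (-2 + 3*W) = -2 + f**2 + 3*W)
-43*b(25, 25) = -43*(-2 + 25**2 + 3*25) = -43*(-2 + 625 + 75) = -43*698 = -30014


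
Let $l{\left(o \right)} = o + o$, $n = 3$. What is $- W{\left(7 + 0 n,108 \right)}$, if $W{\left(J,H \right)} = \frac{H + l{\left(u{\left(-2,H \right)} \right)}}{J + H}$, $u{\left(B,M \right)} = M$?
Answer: $- \frac{324}{115} \approx -2.8174$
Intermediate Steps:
$l{\left(o \right)} = 2 o$
$W{\left(J,H \right)} = \frac{3 H}{H + J}$ ($W{\left(J,H \right)} = \frac{H + 2 H}{J + H} = \frac{3 H}{H + J}$)
$- W{\left(7 + 0 n,108 \right)} = - \frac{3 \cdot 108}{108 + \left(7 + 0 \cdot 3\right)} = - \frac{3 \cdot 108}{108 + \left(7 + 0\right)} = - \frac{3 \cdot 108}{108 + 7} = - \frac{3 \cdot 108}{115} = \left(-1\right) \frac{324}{115} = - \frac{324}{115}$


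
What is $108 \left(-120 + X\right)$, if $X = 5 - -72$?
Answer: $-4644$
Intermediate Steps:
$X = 77$ ($X = 5 + 72 = 77$)
$108 \left(-120 + X\right) = 108 \left(-120 + 77\right) = 108 \left(-43\right) = -4644$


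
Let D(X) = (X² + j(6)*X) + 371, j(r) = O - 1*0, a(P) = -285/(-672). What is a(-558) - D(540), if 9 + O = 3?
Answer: -64675649/224 ≈ -2.8873e+5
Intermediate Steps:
O = -6 (O = -9 + 3 = -6)
a(P) = 95/224 (a(P) = -285*(-1/672) = 95/224)
j(r) = -6 (j(r) = -6 - 1*0 = -6 + 0 = -6)
D(X) = 371 + X² - 6*X (D(X) = (X² - 6*X) + 371 = 371 + X² - 6*X)
a(-558) - D(540) = 95/224 - (371 + 540² - 6*540) = 95/224 - (371 + 291600 - 3240) = 95/224 - 1*288731 = 95/224 - 288731 = -64675649/224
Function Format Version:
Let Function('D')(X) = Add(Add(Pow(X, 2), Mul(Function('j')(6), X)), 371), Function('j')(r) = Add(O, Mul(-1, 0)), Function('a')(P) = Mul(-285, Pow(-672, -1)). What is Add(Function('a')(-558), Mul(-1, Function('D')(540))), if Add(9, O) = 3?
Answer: Rational(-64675649, 224) ≈ -2.8873e+5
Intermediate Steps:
O = -6 (O = Add(-9, 3) = -6)
Function('a')(P) = Rational(95, 224) (Function('a')(P) = Mul(-285, Rational(-1, 672)) = Rational(95, 224))
Function('j')(r) = -6 (Function('j')(r) = Add(-6, Mul(-1, 0)) = Add(-6, 0) = -6)
Function('D')(X) = Add(371, Pow(X, 2), Mul(-6, X)) (Function('D')(X) = Add(Add(Pow(X, 2), Mul(-6, X)), 371) = Add(371, Pow(X, 2), Mul(-6, X)))
Add(Function('a')(-558), Mul(-1, Function('D')(540))) = Add(Rational(95, 224), Mul(-1, Add(371, Pow(540, 2), Mul(-6, 540)))) = Add(Rational(95, 224), Mul(-1, Add(371, 291600, -3240))) = Add(Rational(95, 224), Mul(-1, 288731)) = Add(Rational(95, 224), -288731) = Rational(-64675649, 224)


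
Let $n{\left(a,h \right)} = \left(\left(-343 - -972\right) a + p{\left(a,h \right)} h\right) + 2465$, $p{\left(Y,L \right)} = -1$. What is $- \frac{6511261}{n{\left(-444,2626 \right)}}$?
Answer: $\frac{6511261}{279437} \approx 23.301$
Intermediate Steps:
$n{\left(a,h \right)} = 2465 - h + 629 a$ ($n{\left(a,h \right)} = \left(\left(-343 - -972\right) a - h\right) + 2465 = \left(\left(-343 + 972\right) a - h\right) + 2465 = \left(629 a - h\right) + 2465 = \left(- h + 629 a\right) + 2465 = 2465 - h + 629 a$)
$- \frac{6511261}{n{\left(-444,2626 \right)}} = - \frac{6511261}{2465 - 2626 + 629 \left(-444\right)} = - \frac{6511261}{2465 - 2626 - 279276} = - \frac{6511261}{-279437} = \left(-6511261\right) \left(- \frac{1}{279437}\right) = \frac{6511261}{279437}$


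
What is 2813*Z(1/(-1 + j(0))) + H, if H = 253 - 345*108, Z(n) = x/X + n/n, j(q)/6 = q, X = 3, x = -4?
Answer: -113834/3 ≈ -37945.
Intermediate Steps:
j(q) = 6*q
Z(n) = -1/3 (Z(n) = -4/3 + n/n = -4*1/3 + 1 = -4/3 + 1 = -1/3)
H = -37007 (H = 253 - 37260 = -37007)
2813*Z(1/(-1 + j(0))) + H = 2813*(-1/3) - 37007 = -2813/3 - 37007 = -113834/3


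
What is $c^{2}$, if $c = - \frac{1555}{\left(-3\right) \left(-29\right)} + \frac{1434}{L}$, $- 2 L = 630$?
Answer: $\frac{4663114369}{9272025} \approx 502.92$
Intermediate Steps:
$L = -315$ ($L = \left(- \frac{1}{2}\right) 630 = -315$)
$c = - \frac{68287}{3045}$ ($c = - \frac{1555}{\left(-3\right) \left(-29\right)} + \frac{1434}{-315} = - \frac{1555}{87} + 1434 \left(- \frac{1}{315}\right) = \left(-1555\right) \frac{1}{87} - \frac{478}{105} = - \frac{1555}{87} - \frac{478}{105} = - \frac{68287}{3045} \approx -22.426$)
$c^{2} = \left(- \frac{68287}{3045}\right)^{2} = \frac{4663114369}{9272025}$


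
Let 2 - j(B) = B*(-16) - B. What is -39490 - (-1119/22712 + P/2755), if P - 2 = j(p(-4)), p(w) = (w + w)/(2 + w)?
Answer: -2470949456819/62571560 ≈ -39490.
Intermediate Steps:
p(w) = 2*w/(2 + w) (p(w) = (2*w)/(2 + w) = 2*w/(2 + w))
j(B) = 2 + 17*B (j(B) = 2 - (B*(-16) - B) = 2 - (-16*B - B) = 2 - (-17)*B = 2 + 17*B)
P = 72 (P = 2 + (2 + 17*(2*(-4)/(2 - 4))) = 2 + (2 + 17*(2*(-4)/(-2))) = 2 + (2 + 17*(2*(-4)*(-½))) = 2 + (2 + 17*4) = 2 + (2 + 68) = 2 + 70 = 72)
-39490 - (-1119/22712 + P/2755) = -39490 - (-1119/22712 + 72/2755) = -39490 - 1*(-1447581/62571560) = -39490 + 1447581/62571560 = -2470949456819/62571560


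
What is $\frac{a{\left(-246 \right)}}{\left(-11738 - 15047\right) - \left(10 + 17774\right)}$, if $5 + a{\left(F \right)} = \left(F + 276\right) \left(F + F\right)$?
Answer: $\frac{14765}{44569} \approx 0.33128$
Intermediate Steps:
$a{\left(F \right)} = -5 + 2 F \left(276 + F\right)$ ($a{\left(F \right)} = -5 + \left(F + 276\right) \left(F + F\right) = -5 + \left(276 + F\right) 2 F = -5 + 2 F \left(276 + F\right)$)
$\frac{a{\left(-246 \right)}}{\left(-11738 - 15047\right) - \left(10 + 17774\right)} = \frac{-5 + 2 \left(-246\right)^{2} + 552 \left(-246\right)}{\left(-11738 - 15047\right) - \left(10 + 17774\right)} = \frac{-5 + 2 \cdot 60516 - 135792}{\left(-11738 - 15047\right) - 17784} = \frac{-5 + 121032 - 135792}{-26785 - 17784} = - \frac{14765}{-44569} = \left(-14765\right) \left(- \frac{1}{44569}\right) = \frac{14765}{44569}$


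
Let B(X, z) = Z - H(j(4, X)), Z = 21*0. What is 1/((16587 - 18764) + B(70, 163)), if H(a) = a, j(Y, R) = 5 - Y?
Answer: -1/2178 ≈ -0.00045914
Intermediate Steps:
Z = 0
B(X, z) = -1 (B(X, z) = 0 - (5 - 1*4) = 0 - (5 - 4) = 0 - 1*1 = 0 - 1 = -1)
1/((16587 - 18764) + B(70, 163)) = 1/((16587 - 18764) - 1) = 1/(-2177 - 1) = 1/(-2178) = -1/2178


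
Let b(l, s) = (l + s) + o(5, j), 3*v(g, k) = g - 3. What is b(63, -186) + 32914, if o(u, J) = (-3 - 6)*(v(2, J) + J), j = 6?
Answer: 32740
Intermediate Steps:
v(g, k) = -1 + g/3 (v(g, k) = (g - 3)/3 = (-3 + g)/3 = -1 + g/3)
o(u, J) = 3 - 9*J (o(u, J) = (-3 - 6)*((-1 + (⅓)*2) + J) = -9*((-1 + ⅔) + J) = -9*(-⅓ + J) = 3 - 9*J)
b(l, s) = -51 + l + s (b(l, s) = (l + s) + (3 - 9*6) = (l + s) + (3 - 54) = (l + s) - 51 = -51 + l + s)
b(63, -186) + 32914 = (-51 + 63 - 186) + 32914 = -174 + 32914 = 32740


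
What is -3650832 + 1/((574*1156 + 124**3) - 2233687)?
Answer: -1228435602191/336481 ≈ -3.6508e+6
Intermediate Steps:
-3650832 + 1/((574*1156 + 124**3) - 2233687) = -3650832 + 1/((663544 + 1906624) - 2233687) = -3650832 + 1/(2570168 - 2233687) = -3650832 + 1/336481 = -1228435602191/336481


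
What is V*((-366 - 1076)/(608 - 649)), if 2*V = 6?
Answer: 4326/41 ≈ 105.51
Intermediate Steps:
V = 3 (V = (1/2)*6 = 3)
V*((-366 - 1076)/(608 - 649)) = 3*((-366 - 1076)/(608 - 649)) = 3*(-1442/(-41)) = 3*(-1442*(-1/41)) = 3*(1442/41) = 4326/41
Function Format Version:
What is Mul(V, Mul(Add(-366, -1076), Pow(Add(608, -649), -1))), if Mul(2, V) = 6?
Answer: Rational(4326, 41) ≈ 105.51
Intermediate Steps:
V = 3 (V = Mul(Rational(1, 2), 6) = 3)
Mul(V, Mul(Add(-366, -1076), Pow(Add(608, -649), -1))) = Mul(3, Mul(Add(-366, -1076), Pow(Add(608, -649), -1))) = Mul(3, Mul(-1442, Pow(-41, -1))) = Mul(3, Mul(-1442, Rational(-1, 41))) = Mul(3, Rational(1442, 41)) = Rational(4326, 41)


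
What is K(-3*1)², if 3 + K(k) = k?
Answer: 36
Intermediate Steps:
K(k) = -3 + k
K(-3*1)² = (-3 - 3*1)² = (-3 - 3)² = (-6)² = 36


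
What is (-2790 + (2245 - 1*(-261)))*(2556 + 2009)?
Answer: -1296460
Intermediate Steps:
(-2790 + (2245 - 1*(-261)))*(2556 + 2009) = (-2790 + (2245 + 261))*4565 = (-2790 + 2506)*4565 = -284*4565 = -1296460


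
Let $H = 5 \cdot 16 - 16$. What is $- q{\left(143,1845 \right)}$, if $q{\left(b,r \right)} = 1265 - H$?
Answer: $-1201$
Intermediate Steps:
$H = 64$ ($H = 80 - 16 = 64$)
$q{\left(b,r \right)} = 1201$ ($q{\left(b,r \right)} = 1265 - 64 = 1201$)
$- q{\left(143,1845 \right)} = \left(-1\right) 1201 = -1201$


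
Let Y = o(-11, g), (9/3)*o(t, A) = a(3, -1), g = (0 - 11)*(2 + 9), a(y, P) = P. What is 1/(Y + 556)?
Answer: 3/1667 ≈ 0.0017996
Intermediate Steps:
g = -121 (g = -11*11 = -121)
o(t, A) = -⅓ (o(t, A) = (⅓)*(-1) = -⅓)
Y = -⅓ ≈ -0.33333
1/(Y + 556) = 1/(-⅓ + 556) = 1/(1667/3) = 3/1667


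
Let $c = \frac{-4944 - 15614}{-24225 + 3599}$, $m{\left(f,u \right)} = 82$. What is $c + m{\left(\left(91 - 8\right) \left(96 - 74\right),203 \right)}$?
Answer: $\frac{855945}{10313} \approx 82.997$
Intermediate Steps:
$c = \frac{10279}{10313}$ ($c = - \frac{20558}{-20626} = \left(-20558\right) \left(- \frac{1}{20626}\right) = \frac{10279}{10313} \approx 0.9967$)
$c + m{\left(\left(91 - 8\right) \left(96 - 74\right),203 \right)} = \frac{10279}{10313} + 82 = \frac{855945}{10313}$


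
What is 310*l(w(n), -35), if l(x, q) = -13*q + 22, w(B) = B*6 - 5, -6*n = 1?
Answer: 147870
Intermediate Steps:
n = -1/6 (n = -1/6*1 = -1/6 ≈ -0.16667)
w(B) = -5 + 6*B (w(B) = 6*B - 5 = -5 + 6*B)
l(x, q) = 22 - 13*q
310*l(w(n), -35) = 310*(22 - 13*(-35)) = 310*(22 + 455) = 310*477 = 147870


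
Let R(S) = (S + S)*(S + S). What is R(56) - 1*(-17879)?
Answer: 30423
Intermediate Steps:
R(S) = 4*S² (R(S) = (2*S)*(2*S) = 4*S²)
R(56) - 1*(-17879) = 4*56² - 1*(-17879) = 4*3136 + 17879 = 12544 + 17879 = 30423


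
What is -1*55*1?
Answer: -55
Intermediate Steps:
-1*55*1 = -55*1 = -55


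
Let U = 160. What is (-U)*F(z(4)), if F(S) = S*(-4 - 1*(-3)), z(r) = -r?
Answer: -640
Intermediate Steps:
F(S) = -S (F(S) = S*(-4 + 3) = S*(-1) = -S)
(-U)*F(z(4)) = (-1*160)*(-(-1)*4) = -(-160)*(-4) = -160*4 = -640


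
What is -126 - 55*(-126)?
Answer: 6804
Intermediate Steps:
-126 - 55*(-126) = -126 + 6930 = 6804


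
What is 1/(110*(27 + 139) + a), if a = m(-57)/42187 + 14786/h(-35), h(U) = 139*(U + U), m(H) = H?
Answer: 205239755/3747365760504 ≈ 5.4769e-5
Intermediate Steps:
h(U) = 278*U (h(U) = 139*(2*U) = 278*U)
a = -312165796/205239755 (a = -57/42187 + 14786/((278*(-35))) = -57*1/42187 + 14786/(-9730) = -57/42187 + 14786*(-1/9730) = -57/42187 - 7393/4865 = -312165796/205239755 ≈ -1.5210)
1/(110*(27 + 139) + a) = 1/(110*(27 + 139) - 312165796/205239755) = 1/(110*166 - 312165796/205239755) = 1/(18260 - 312165796/205239755) = 1/(3747365760504/205239755) = 205239755/3747365760504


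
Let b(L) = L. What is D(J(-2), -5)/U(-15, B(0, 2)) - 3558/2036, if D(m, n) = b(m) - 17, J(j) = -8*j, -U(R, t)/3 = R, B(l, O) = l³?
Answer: -81073/45810 ≈ -1.7698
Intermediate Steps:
U(R, t) = -3*R
D(m, n) = -17 + m (D(m, n) = m - 17 = -17 + m)
D(J(-2), -5)/U(-15, B(0, 2)) - 3558/2036 = (-17 - 8*(-2))/((-3*(-15))) - 3558/2036 = (-17 + 16)/45 - 3558*1/2036 = -1*1/45 - 1779/1018 = -1/45 - 1779/1018 = -81073/45810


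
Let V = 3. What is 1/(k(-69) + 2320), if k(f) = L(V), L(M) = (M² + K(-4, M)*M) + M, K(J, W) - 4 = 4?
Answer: 1/2356 ≈ 0.00042445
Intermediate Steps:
K(J, W) = 8 (K(J, W) = 4 + 4 = 8)
L(M) = M² + 9*M (L(M) = (M² + 8*M) + M = M² + 9*M)
k(f) = 36 (k(f) = 3*(9 + 3) = 3*12 = 36)
1/(k(-69) + 2320) = 1/(36 + 2320) = 1/2356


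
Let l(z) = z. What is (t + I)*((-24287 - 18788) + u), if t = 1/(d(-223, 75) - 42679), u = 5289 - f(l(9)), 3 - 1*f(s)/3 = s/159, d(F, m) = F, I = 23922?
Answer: -1027905752468009/1136903 ≈ -9.0413e+8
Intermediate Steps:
f(s) = 9 - s/53 (f(s) = 9 - 3*s/159 = 9 - s/53)
u = 279849/53 (u = 5289 - (9 - 1/53*9) = 5289 - (9 - 9/53) = 5289 - 1*468/53 = 5289 - 468/53 = 279849/53 ≈ 5280.2)
t = -1/42902 (t = 1/(-223 - 42679) = 1/(-42902) = -1/42902 ≈ -2.3309e-5)
(t + I)*((-24287 - 18788) + u) = (-1/42902 + 23922)*((-24287 - 18788) + 279849/53) = 1026301643*(-43075 + 279849/53)/42902 = (1026301643/42902)*(-2003126/53) = -1027905752468009/1136903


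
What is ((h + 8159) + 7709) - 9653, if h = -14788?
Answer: -8573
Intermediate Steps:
((h + 8159) + 7709) - 9653 = ((-14788 + 8159) + 7709) - 9653 = (-6629 + 7709) - 9653 = 1080 - 9653 = -8573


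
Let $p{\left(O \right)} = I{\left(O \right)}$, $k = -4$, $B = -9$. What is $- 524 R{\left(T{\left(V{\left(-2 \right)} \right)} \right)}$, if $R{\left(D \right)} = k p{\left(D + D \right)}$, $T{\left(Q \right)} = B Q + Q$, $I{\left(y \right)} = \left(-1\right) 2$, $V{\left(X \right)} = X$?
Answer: $-4192$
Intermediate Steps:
$I{\left(y \right)} = -2$
$p{\left(O \right)} = -2$
$T{\left(Q \right)} = - 8 Q$ ($T{\left(Q \right)} = - 9 Q + Q = - 8 Q$)
$R{\left(D \right)} = 8$ ($R{\left(D \right)} = \left(-4\right) \left(-2\right) = 8$)
$- 524 R{\left(T{\left(V{\left(-2 \right)} \right)} \right)} = \left(-524\right) 8 = -4192$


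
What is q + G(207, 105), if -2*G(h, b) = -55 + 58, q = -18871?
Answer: -37745/2 ≈ -18873.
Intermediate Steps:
G(h, b) = -3/2 (G(h, b) = -(-55 + 58)/2 = -1/2*3 = -3/2)
q + G(207, 105) = -18871 - 3/2 = -37745/2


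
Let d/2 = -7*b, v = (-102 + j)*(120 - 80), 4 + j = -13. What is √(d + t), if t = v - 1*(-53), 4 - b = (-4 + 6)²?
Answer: 3*I*√523 ≈ 68.608*I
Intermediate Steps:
b = 0 (b = 4 - (-4 + 6)² = 4 - 1*2² = 4 - 1*4 = 4 - 4 = 0)
j = -17 (j = -4 - 13 = -17)
v = -4760 (v = (-102 - 17)*(120 - 80) = -119*40 = -4760)
d = 0 (d = 2*(-7*0) = 2*0 = 0)
t = -4707 (t = -4760 - 1*(-53) = -4760 + 53 = -4707)
√(d + t) = √(0 - 4707) = √(-4707) = 3*I*√523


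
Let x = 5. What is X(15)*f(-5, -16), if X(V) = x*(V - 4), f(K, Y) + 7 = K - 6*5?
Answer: -2310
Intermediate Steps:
f(K, Y) = -37 + K (f(K, Y) = -7 + (K - 6*5) = -7 + (K - 30) = -7 + (-30 + K) = -37 + K)
X(V) = -20 + 5*V (X(V) = 5*(V - 4) = 5*(-4 + V) = -20 + 5*V)
X(15)*f(-5, -16) = (-20 + 5*15)*(-37 - 5) = (-20 + 75)*(-42) = 55*(-42) = -2310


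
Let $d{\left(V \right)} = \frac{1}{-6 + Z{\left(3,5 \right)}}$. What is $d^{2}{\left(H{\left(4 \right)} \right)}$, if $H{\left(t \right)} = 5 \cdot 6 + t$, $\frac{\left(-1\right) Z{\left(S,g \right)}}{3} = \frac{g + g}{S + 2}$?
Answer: $\frac{1}{144} \approx 0.0069444$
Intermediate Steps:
$Z{\left(S,g \right)} = - \frac{6 g}{2 + S}$ ($Z{\left(S,g \right)} = - 3 \frac{g + g}{S + 2} = - 3 \frac{2 g}{2 + S} = - \frac{6 g}{2 + S}$)
$H{\left(t \right)} = 30 + t$
$d{\left(V \right)} = - \frac{1}{12}$ ($d{\left(V \right)} = \frac{1}{-6 - \frac{30}{2 + 3}} = \frac{1}{-6 - \frac{30}{5}} = \frac{1}{-6 - 30 \cdot \frac{1}{5}} = \frac{1}{-6 - 6} = \frac{1}{-12} = - \frac{1}{12}$)
$d^{2}{\left(H{\left(4 \right)} \right)} = \left(- \frac{1}{12}\right)^{2} = \frac{1}{144}$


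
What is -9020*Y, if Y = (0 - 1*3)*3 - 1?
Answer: 90200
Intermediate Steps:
Y = -10 (Y = (0 - 3)*3 - 1 = -3*3 - 1 = -9 - 1 = -10)
-9020*Y = -9020*(-10) = 90200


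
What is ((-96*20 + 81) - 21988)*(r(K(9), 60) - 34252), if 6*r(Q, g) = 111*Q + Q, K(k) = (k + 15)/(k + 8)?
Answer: 13863406372/17 ≈ 8.1549e+8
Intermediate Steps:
K(k) = (15 + k)/(8 + k)
r(Q, g) = 56*Q/3 (r(Q, g) = (111*Q + Q)/6 = (112*Q)/6 = 56*Q/3)
((-96*20 + 81) - 21988)*(r(K(9), 60) - 34252) = ((-96*20 + 81) - 21988)*(56*((15 + 9)/(8 + 9))/3 - 34252) = ((-1920 + 81) - 21988)*(56*(24/17)/3 - 34252) = (-1839 - 21988)*(56*((1/17)*24)/3 - 34252) = -23827*((56/3)*(24/17) - 34252) = -23827*(448/17 - 34252) = -23827*(-581836/17) = 13863406372/17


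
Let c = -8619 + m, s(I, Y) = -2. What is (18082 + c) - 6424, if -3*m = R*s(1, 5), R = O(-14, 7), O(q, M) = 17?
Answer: 9151/3 ≈ 3050.3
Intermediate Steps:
R = 17
m = 34/3 (m = -17*(-2)/3 = -⅓*(-34) = 34/3 ≈ 11.333)
c = -25823/3 (c = -8619 + 34/3 = -25823/3 ≈ -8607.7)
(18082 + c) - 6424 = (18082 - 25823/3) - 6424 = 28423/3 - 6424 = 9151/3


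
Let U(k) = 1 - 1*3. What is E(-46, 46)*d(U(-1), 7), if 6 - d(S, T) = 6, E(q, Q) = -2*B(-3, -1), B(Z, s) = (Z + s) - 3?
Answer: 0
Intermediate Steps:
B(Z, s) = -3 + Z + s
E(q, Q) = 14 (E(q, Q) = -2*(-3 - 3 - 1) = -2*(-7) = 14)
U(k) = -2 (U(k) = 1 - 3 = -2)
d(S, T) = 0 (d(S, T) = 6 - 1*6 = 6 - 6 = 0)
E(-46, 46)*d(U(-1), 7) = 14*0 = 0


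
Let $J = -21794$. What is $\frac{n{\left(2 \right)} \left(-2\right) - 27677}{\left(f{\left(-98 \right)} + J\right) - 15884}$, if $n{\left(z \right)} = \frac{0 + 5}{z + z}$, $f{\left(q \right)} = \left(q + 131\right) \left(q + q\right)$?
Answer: $\frac{55359}{88292} \approx 0.627$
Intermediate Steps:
$f{\left(q \right)} = 2 q \left(131 + q\right)$ ($f{\left(q \right)} = \left(131 + q\right) 2 q = 2 q \left(131 + q\right)$)
$n{\left(z \right)} = \frac{5}{2 z}$
$\frac{n{\left(2 \right)} \left(-2\right) - 27677}{\left(f{\left(-98 \right)} + J\right) - 15884} = \frac{\frac{5}{2 \cdot 2} \left(-2\right) - 27677}{\left(2 \left(-98\right) \left(131 - 98\right) - 21794\right) - 15884} = \frac{\frac{5}{2} \cdot \frac{1}{2} \left(-2\right) - 27677}{\left(2 \left(-98\right) 33 - 21794\right) - 15884} = \frac{\frac{5}{4} \left(-2\right) - 27677}{\left(-6468 - 21794\right) - 15884} = \frac{- \frac{5}{2} - 27677}{-28262 - 15884} = - \frac{55359}{2 \left(-44146\right)} = \left(- \frac{55359}{2}\right) \left(- \frac{1}{44146}\right) = \frac{55359}{88292}$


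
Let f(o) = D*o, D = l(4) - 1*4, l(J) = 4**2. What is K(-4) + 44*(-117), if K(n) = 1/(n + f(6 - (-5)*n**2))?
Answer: -5292143/1028 ≈ -5148.0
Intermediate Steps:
l(J) = 16
D = 12 (D = 16 - 1*4 = 16 - 4 = 12)
f(o) = 12*o
K(n) = 1/(72 + n + 60*n**2) (K(n) = 1/(n + 12*(6 - (-5)*n**2)) = 1/(n + 12*(6 + 5*n**2)) = 1/(n + (72 + 60*n**2)) = 1/(72 + n + 60*n**2))
K(-4) + 44*(-117) = 1/(72 - 4 + 60*(-4)**2) + 44*(-117) = 1/(72 - 4 + 60*16) - 5148 = 1/(72 - 4 + 960) - 5148 = 1/1028 - 5148 = -5292143/1028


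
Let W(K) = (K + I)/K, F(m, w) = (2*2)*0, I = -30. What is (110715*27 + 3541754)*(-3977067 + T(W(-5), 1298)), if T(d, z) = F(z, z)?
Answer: -25974459223953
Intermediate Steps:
F(m, w) = 0 (F(m, w) = 4*0 = 0)
W(K) = (-30 + K)/K (W(K) = (K - 30)/K = (-30 + K)/K)
T(d, z) = 0
(110715*27 + 3541754)*(-3977067 + T(W(-5), 1298)) = (110715*27 + 3541754)*(-3977067 + 0) = (2989305 + 3541754)*(-3977067) = 6531059*(-3977067) = -25974459223953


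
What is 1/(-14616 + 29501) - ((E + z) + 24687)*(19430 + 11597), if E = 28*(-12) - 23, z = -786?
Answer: -10872564182089/14885 ≈ -7.3044e+8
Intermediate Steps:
E = -359 (E = -336 - 23 = -359)
1/(-14616 + 29501) - ((E + z) + 24687)*(19430 + 11597) = 1/(-14616 + 29501) - ((-359 - 786) + 24687)*(19430 + 11597) = 1/14885 - (-1145 + 24687)*31027 = 1/14885 - 23542*31027 = 1/14885 - 1*730437634 = 1/14885 - 730437634 = -10872564182089/14885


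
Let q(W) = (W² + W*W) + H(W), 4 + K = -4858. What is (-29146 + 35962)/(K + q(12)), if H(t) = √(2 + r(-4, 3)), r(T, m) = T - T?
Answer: -15588192/10460737 - 3408*√2/10460737 ≈ -1.4906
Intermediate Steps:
r(T, m) = 0
K = -4862 (K = -4 - 4858 = -4862)
H(t) = √2 (H(t) = √(2 + 0) = √2)
q(W) = √2 + 2*W² (q(W) = (W² + W*W) + √2 = (W² + W²) + √2 = 2*W² + √2 = √2 + 2*W²)
(-29146 + 35962)/(K + q(12)) = (-29146 + 35962)/(-4862 + (√2 + 2*12²)) = 6816/(-4862 + (√2 + 2*144)) = 6816/(-4862 + (√2 + 288)) = 6816/(-4862 + (288 + √2)) = 6816/(-4574 + √2)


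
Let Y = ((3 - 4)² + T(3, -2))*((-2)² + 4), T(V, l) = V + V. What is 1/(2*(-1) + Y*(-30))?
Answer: -1/1682 ≈ -0.00059453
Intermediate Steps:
T(V, l) = 2*V
Y = 56 (Y = ((3 - 4)² + 2*3)*((-2)² + 4) = ((-1)² + 6)*(4 + 4) = (1 + 6)*8 = 7*8 = 56)
1/(2*(-1) + Y*(-30)) = 1/(2*(-1) + 56*(-30)) = 1/(-2 - 1680) = 1/(-1682) = -1/1682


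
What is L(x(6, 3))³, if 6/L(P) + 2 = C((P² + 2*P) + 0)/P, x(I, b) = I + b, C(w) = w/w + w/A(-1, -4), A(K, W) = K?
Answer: -19683/195112 ≈ -0.10088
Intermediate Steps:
C(w) = 1 - w (C(w) = w/w + w/(-1) = 1 + w*(-1) = 1 - w)
L(P) = 6/(-2 + (1 - P² - 2*P)/P) (L(P) = 6/(-2 + (1 - ((P² + 2*P) + 0))/P) = 6/(-2 + (1 - (P² + 2*P))/P) = 6/(-2 + (1 + (-P² - 2*P))/P) = 6/(-2 + (1 - P² - 2*P)/P))
L(x(6, 3))³ = (6*(6 + 3)/(1 - (6 + 3)² - 4*(6 + 3)))³ = (6*9/(1 - 1*9² - 4*9))³ = (6*9/(1 - 1*81 - 36))³ = (6*9/(1 - 81 - 36))³ = (6*9/(-116))³ = (6*9*(-1/116))³ = (-27/58)³ = -19683/195112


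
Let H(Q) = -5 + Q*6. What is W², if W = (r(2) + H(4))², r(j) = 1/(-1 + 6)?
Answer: 84934656/625 ≈ 1.3590e+5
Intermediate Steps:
r(j) = ⅕ (r(j) = 1/5 = ⅕)
H(Q) = -5 + 6*Q
W = 9216/25 (W = (⅕ + (-5 + 6*4))² = (⅕ + (-5 + 24))² = (⅕ + 19)² = (96/5)² = 9216/25 ≈ 368.64)
W² = (9216/25)² = 84934656/625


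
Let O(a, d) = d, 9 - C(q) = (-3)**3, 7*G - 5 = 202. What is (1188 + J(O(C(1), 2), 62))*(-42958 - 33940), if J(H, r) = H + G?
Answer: -656478226/7 ≈ -9.3783e+7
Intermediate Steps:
G = 207/7 (G = 5/7 + (1/7)*202 = 5/7 + 202/7 = 207/7 ≈ 29.571)
C(q) = 36 (C(q) = 9 - 1*(-3)**3 = 9 - 1*(-27) = 9 + 27 = 36)
J(H, r) = 207/7 + H (J(H, r) = H + 207/7 = 207/7 + H)
(1188 + J(O(C(1), 2), 62))*(-42958 - 33940) = (1188 + (207/7 + 2))*(-42958 - 33940) = (1188 + 221/7)*(-76898) = (8537/7)*(-76898) = -656478226/7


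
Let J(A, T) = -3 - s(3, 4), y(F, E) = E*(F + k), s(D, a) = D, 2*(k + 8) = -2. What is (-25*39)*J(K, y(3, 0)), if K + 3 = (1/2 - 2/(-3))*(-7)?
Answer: 5850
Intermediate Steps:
k = -9 (k = -8 + (½)*(-2) = -8 - 1 = -9)
y(F, E) = E*(-9 + F) (y(F, E) = E*(F - 9) = E*(-9 + F))
K = -67/6 (K = -3 + (1/2 - 2/(-3))*(-7) = -3 + (1*(½) - 2*(-⅓))*(-7) = -3 + (½ + ⅔)*(-7) = -3 + (7/6)*(-7) = -3 - 49/6 = -67/6 ≈ -11.167)
J(A, T) = -6 (J(A, T) = -3 - 1*3 = -3 - 3 = -6)
(-25*39)*J(K, y(3, 0)) = -25*39*(-6) = -975*(-6) = 5850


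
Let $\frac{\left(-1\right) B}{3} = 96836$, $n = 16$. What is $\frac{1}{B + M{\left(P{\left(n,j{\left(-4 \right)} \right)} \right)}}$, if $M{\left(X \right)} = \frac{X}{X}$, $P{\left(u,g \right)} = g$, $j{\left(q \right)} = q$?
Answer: $- \frac{1}{290507} \approx -3.4423 \cdot 10^{-6}$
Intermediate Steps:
$B = -290508$ ($B = \left(-3\right) 96836 = -290508$)
$M{\left(X \right)} = 1$
$\frac{1}{B + M{\left(P{\left(n,j{\left(-4 \right)} \right)} \right)}} = \frac{1}{-290508 + 1} = \frac{1}{-290507} = - \frac{1}{290507}$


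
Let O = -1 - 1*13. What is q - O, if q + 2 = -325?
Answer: -313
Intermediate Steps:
q = -327 (q = -2 - 325 = -327)
O = -14 (O = -1 - 13 = -14)
q - O = -327 - 1*(-14) = -327 + 14 = -313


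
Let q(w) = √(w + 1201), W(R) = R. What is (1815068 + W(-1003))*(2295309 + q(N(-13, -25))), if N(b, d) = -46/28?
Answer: 4163839721085 + 1814065*√235074/14 ≈ 4.1639e+12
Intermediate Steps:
N(b, d) = -23/14 (N(b, d) = -46*1/28 = -23/14)
q(w) = √(1201 + w)
(1815068 + W(-1003))*(2295309 + q(N(-13, -25))) = (1815068 - 1003)*(2295309 + √(1201 - 23/14)) = 1814065*(2295309 + √(16791/14)) = 1814065*(2295309 + √235074/14) = 4163839721085 + 1814065*√235074/14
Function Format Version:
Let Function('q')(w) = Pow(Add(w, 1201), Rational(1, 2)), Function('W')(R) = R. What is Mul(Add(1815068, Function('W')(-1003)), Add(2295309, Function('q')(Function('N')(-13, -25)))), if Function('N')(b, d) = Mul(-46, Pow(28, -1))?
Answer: Add(4163839721085, Mul(Rational(1814065, 14), Pow(235074, Rational(1, 2)))) ≈ 4.1639e+12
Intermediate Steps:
Function('N')(b, d) = Rational(-23, 14) (Function('N')(b, d) = Mul(-46, Rational(1, 28)) = Rational(-23, 14))
Function('q')(w) = Pow(Add(1201, w), Rational(1, 2))
Mul(Add(1815068, Function('W')(-1003)), Add(2295309, Function('q')(Function('N')(-13, -25)))) = Mul(Add(1815068, -1003), Add(2295309, Pow(Add(1201, Rational(-23, 14)), Rational(1, 2)))) = Mul(1814065, Add(2295309, Pow(Rational(16791, 14), Rational(1, 2)))) = Mul(1814065, Add(2295309, Mul(Rational(1, 14), Pow(235074, Rational(1, 2))))) = Add(4163839721085, Mul(Rational(1814065, 14), Pow(235074, Rational(1, 2))))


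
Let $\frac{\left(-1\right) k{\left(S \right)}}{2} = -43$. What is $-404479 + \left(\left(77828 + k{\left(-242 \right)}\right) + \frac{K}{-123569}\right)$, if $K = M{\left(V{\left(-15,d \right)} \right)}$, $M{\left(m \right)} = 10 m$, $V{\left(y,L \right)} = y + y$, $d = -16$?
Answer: $- \frac{40353310185}{123569} \approx -3.2657 \cdot 10^{5}$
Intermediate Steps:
$V{\left(y,L \right)} = 2 y$
$K = -300$ ($K = 10 \cdot 2 \left(-15\right) = 10 \left(-30\right) = -300$)
$k{\left(S \right)} = 86$ ($k{\left(S \right)} = \left(-2\right) \left(-43\right) = 86$)
$-404479 + \left(\left(77828 + k{\left(-242 \right)}\right) + \frac{K}{-123569}\right) = -404479 + \left(\left(77828 + 86\right) - \frac{300}{-123569}\right) = -404479 + \left(77914 - - \frac{300}{123569}\right) = -404479 + \left(77914 + \frac{300}{123569}\right) = -404479 + \frac{9627755366}{123569} = - \frac{40353310185}{123569}$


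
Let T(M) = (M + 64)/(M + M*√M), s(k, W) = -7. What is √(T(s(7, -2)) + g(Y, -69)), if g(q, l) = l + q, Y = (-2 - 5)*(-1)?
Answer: √7*√((-491 - 434*I*√7)/(1 + I*√7))/7 ≈ 0.16958 + 7.9402*I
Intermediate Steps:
Y = 7 (Y = -7*(-1) = 7)
T(M) = (64 + M)/(M + M^(3/2))
√(T(s(7, -2)) + g(Y, -69)) = √((64 - 7)/(-7 + (-7)^(3/2)) + (-69 + 7)) = √(57/(-7 - 7*I*√7) - 62) = √(-62 + 57/(-7 - 7*I*√7))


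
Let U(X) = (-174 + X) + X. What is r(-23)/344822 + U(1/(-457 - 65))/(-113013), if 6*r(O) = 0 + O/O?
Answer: 31330014391/20342010454092 ≈ 0.0015402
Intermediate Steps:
r(O) = 1/6 (r(O) = (0 + O/O)/6 = (0 + 1)/6 = (1/6)*1 = 1/6)
U(X) = -174 + 2*X
r(-23)/344822 + U(1/(-457 - 65))/(-113013) = (1/6)/344822 + (-174 + 2/(-457 - 65))/(-113013) = (1/6)*(1/344822) + (-174 + 2/(-522))*(-1/113013) = 1/2068932 + (-174 + 2*(-1/522))*(-1/113013) = 1/2068932 + (-174 - 1/261)*(-1/113013) = 1/2068932 - 45415/261*(-1/113013) = 1/2068932 + 45415/29496393 = 31330014391/20342010454092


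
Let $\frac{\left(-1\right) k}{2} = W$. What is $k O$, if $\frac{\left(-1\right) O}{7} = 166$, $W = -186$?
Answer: $-432264$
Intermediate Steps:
$k = 372$ ($k = \left(-2\right) \left(-186\right) = 372$)
$O = -1162$ ($O = \left(-7\right) 166 = -1162$)
$k O = 372 \left(-1162\right) = -432264$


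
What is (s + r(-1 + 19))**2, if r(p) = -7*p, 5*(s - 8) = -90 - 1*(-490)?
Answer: 1444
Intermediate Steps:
s = 88 (s = 8 + (-90 - 1*(-490))/5 = 8 + (-90 + 490)/5 = 8 + (1/5)*400 = 8 + 80 = 88)
(s + r(-1 + 19))**2 = (88 - 7*(-1 + 19))**2 = (88 - 7*18)**2 = (88 - 126)**2 = (-38)**2 = 1444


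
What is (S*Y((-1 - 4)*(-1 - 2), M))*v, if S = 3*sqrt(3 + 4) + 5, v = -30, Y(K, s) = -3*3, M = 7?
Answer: 1350 + 810*sqrt(7) ≈ 3493.1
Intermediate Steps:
Y(K, s) = -9
S = 5 + 3*sqrt(7) (S = 3*sqrt(7) + 5 = 5 + 3*sqrt(7) ≈ 12.937)
(S*Y((-1 - 4)*(-1 - 2), M))*v = ((5 + 3*sqrt(7))*(-9))*(-30) = (-45 - 27*sqrt(7))*(-30) = 1350 + 810*sqrt(7)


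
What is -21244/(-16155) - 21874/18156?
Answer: 5388599/48885030 ≈ 0.11023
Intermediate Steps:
-21244/(-16155) - 21874/18156 = -21244*(-1/16155) - 21874*1/18156 = 21244/16155 - 10937/9078 = 5388599/48885030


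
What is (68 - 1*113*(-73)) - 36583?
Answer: -28266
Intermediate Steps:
(68 - 1*113*(-73)) - 36583 = (68 - 113*(-73)) - 36583 = (68 + 8249) - 36583 = 8317 - 36583 = -28266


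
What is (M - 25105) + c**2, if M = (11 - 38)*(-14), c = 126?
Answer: -8851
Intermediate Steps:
M = 378 (M = -27*(-14) = 378)
(M - 25105) + c**2 = (378 - 25105) + 126**2 = -24727 + 15876 = -8851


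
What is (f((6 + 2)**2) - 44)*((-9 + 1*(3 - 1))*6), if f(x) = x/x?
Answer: 1806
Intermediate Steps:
f(x) = 1
(f((6 + 2)**2) - 44)*((-9 + 1*(3 - 1))*6) = (1 - 44)*((-9 + 1*(3 - 1))*6) = -43*(-9 + 1*2)*6 = -43*(-9 + 2)*6 = -(-301)*6 = -43*(-42) = 1806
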